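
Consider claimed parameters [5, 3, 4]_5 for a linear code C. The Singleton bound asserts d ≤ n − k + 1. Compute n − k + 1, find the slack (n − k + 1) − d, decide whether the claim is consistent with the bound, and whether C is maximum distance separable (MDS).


Singleton RHS = n − k + 1 = 3, slack = -1, bound violated (no such code; not MDS).

Singleton bound: d ≤ n − k + 1.
Here n = 5, k = 3, so n − k + 1 = 3.
Given d = 4, check d ≤ 3: NO.
Slack = (n − k + 1) − d = -1.
The slack is negative: d = 4 exceeds n − k + 1 = 3 by 1, so the Singleton bound is violated and no linear [5, 3, 4]_5 code can exist. In particular it is not MDS (MDS requires d = n − k + 1 exactly).
Description: the claimed parameters are [5, 3, 4]_5; such a code would be impossible (violates the Singleton bound).


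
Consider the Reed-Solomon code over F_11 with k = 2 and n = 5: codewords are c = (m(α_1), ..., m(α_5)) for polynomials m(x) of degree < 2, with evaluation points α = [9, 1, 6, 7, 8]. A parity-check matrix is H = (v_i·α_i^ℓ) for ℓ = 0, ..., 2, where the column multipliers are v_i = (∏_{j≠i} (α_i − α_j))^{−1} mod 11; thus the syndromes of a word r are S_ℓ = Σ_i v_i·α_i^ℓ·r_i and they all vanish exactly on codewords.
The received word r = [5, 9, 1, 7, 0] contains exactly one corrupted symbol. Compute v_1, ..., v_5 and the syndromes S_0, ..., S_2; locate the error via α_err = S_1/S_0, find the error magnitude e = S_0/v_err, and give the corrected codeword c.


S = (1, 7, 5), error at position 4, error magnitude e = 1, c = [5, 9, 1, 6, 0].

Step 1: column multipliers v_i = (∏_{j≠i}(α_i − α_j))^{−1} mod 11.
  i = 1 (α = 9): (9−1)(9−6)(9−7)(9−8) = 8·3·2·1 = 48 ≡ 4, so v_1 = 4^{−1} = 3 (mod 11).
  i = 2 (α = 1): (1−9)(1−6)(1−7)(1−8) = (−8)·(−5)·(−6)·(−7) = 1680 ≡ 8, so v_2 = 8^{−1} = 7 (mod 11).
  i = 3 (α = 6): (6−9)(6−1)(6−7)(6−8) = (−3)·5·(−1)·(−2) = −30 ≡ 3, so v_3 = 3^{−1} = 4 (mod 11).
  i = 4 (α = 7): (7−9)(7−1)(7−6)(7−8) = (−2)·6·1·(−1) = 12 ≡ 1, so v_4 = 1^{−1} = 1 (mod 11).
  i = 5 (α = 8): (8−9)(8−1)(8−6)(8−7) = (−1)·7·2·1 = −14 ≡ 8, so v_5 = 8^{−1} = 7 (mod 11).
  v = [3, 7, 4, 1, 7].
Step 2: syndromes of r = [5, 9, 1, 7, 0] (all sums mod 11).
  S_0 = Σ v_i r_i = 3·5 + 7·9 + 4·1 + 1·7 + 7·0 = 89 ≡ 1.
  S_1 = Σ v_i α_i r_i = 3·9·5 + 7·1·9 + 4·6·1 + 1·7·7 + 7·8·0 = 271 ≡ 7.
  α_i^2 mod 11 = [4, 1, 3, 5, 9].
  S_2 = Σ v_i α_i^2 r_i = 3·4·5 + 7·1·9 + 4·3·1 + 1·5·7 + 7·9·0 = 170 ≡ 5.
  S = (1, 7, 5) ≠ 0, so r is not a codeword (an error is present).
Step 3: locate the error. For a single error e at position i, S_ℓ = v_i·e·α_i^ℓ, so α_err = S_1/S_0.
  S_0^{−1} = 1^{−1} = 1 (mod 11), so α_err = 7·1 = 7 ≡ 7 = α_4. Error position i = 4.
  Consistency check: S_2/S_1 = 5·8 = 40 ≡ 7 = α_err ✓ (single-error assumption holds).
Step 4: error magnitude e = S_0/v_4 = S_0·∏_{j≠4}(α_4 − α_j) = 1·1 = 1 ≡ 1 (mod 11).
Step 5: correct position 4: c_4 = r_4 − e = 7 − 1 ≡ 6 (mod 11). Hence c = [5, 9, 1, 6, 0].
  Check: interpolating c through the α_i gives m(x) = 4 + 5·x (degree < 2) with m(α_i) = c_i for every i, so c is indeed a codeword.


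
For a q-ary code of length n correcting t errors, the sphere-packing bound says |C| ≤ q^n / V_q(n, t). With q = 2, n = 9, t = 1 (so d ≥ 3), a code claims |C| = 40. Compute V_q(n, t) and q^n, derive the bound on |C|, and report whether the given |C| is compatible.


V_q(n, t) = 10, q^n = 512, Hamming bound = 51, |C| = 40 ≤ bound (satisfied).

Step 1: Compute V_q(n, t) = Σ_{j=0}^1 C(n, j) (q−1)^j.
  j = 0: C(9,0)·(1)^0 = 1·1 = 1.
  j = 1: C(9,1)·(1)^1 = 9·1 = 9.
  V_q(n, t) = 1 + 9 = 10.
Step 2: q^n = 2^9 = 512.
Step 3: Hamming bound ⌊q^n / V_q(n,t)⌋ = ⌊512/10⌋ = 51.
Step 4: Compare |C| = 40 to 51: satisfied.
The claimed |C| lies below the Hamming bound.


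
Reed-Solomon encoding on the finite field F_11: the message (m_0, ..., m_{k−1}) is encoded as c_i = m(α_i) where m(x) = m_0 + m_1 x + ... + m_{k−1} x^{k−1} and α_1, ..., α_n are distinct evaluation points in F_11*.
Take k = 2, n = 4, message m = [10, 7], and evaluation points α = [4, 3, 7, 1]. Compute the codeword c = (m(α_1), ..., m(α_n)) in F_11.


c = [5, 9, 4, 6]

Message polynomial: m(x) = 10 + 7·x (mod 11).
For each evaluation point α_i, compute m(α_i) mod 11:
  α_1 = 4: Horner steps 7 → 5, so m(4) = 5.
  α_2 = 3: Horner steps 7 → 9, so m(3) = 9.
  α_3 = 7: Horner steps 7 → 4, so m(7) = 4.
  α_4 = 1: Horner steps 7 → 6, so m(1) = 6.
Codeword c = [5, 9, 4, 6] ∈ F_11^4.


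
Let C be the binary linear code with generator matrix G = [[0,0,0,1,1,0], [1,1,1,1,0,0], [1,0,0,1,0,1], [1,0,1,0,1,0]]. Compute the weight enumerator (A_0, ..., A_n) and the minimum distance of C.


Weight distribution: A_0 = 1, A_1 = 1, A_2 = 2, A_3 = 6, A_4 = 5, A_5 = 1. Minimum distance d = 1.

Enumerate all 2^4 = 16 messages m ∈ F_2^4.
For each, compute codeword c = mG in F_2^6, then tally its weight.
  m = 0000 → c = 000000, weight = 0.
  m = 1000 → c = 000110, weight = 2.
  m = 0100 → c = 111100, weight = 4.
  m = 1100 → c = 111010, weight = 4.
  m = 0010 → c = 100101, weight = 3.
  m = 1010 → c = 100011, weight = 3.
  m = 0110 → c = 011001, weight = 3.
  m = 1110 → c = 011111, weight = 5.
  m = 0001 → c = 101010, weight = 3.
  m = 1001 → c = 101100, weight = 3.
  m = 0101 → c = 010110, weight = 3.
  m = 1101 → c = 010000, weight = 1.
  m = 0011 → c = 001111, weight = 4.
  m = 1011 → c = 001001, weight = 2.
  m = 0111 → c = 110011, weight = 4.
  m = 1111 → c = 110101, weight = 4.
Tally weights:
  weight 0: 1 codewords.
  weight 1: 1 codewords.
  weight 2: 2 codewords.
  weight 3: 6 codewords.
  weight 4: 5 codewords.
  weight 5: 1 codewords.
Minimum distance d = smallest w > 0 with A_w > 0 = 1.
Sanity: Σ A_w = 16 = 2^4 = 16 ✓.


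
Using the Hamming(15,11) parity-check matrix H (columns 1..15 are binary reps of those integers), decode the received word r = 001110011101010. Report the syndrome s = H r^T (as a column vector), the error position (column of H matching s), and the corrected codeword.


s = (1, 0, 1, 1)^T, error position = 11, corrected codeword c = 001110011111010

Compute s = H r^T mod 2 one row at a time:
  s_1 = 1 + 1 + 1 + 0 + 1 + 0 + 1 + 0 = 5 ≡ 1 (mod 2).
  s_2 = 1 + 1 + 0 + 0 + 1 + 0 + 1 + 0 = 4 ≡ 0 (mod 2).
  s_3 = 0 + 1 + 0 + 0 + 1 + 0 + 1 + 0 = 3 ≡ 1 (mod 2).
  s_4 = 0 + 1 + 1 + 0 + 1 + 0 + 0 + 0 = 3 ≡ 1 (mod 2).
s = (1, 0, 1, 1)^T — this equals column 11 of H (binary 1011), so error is at position 11.
Correct: flip bit 11 of r = 001110011101010 to get c = 001110011111010.


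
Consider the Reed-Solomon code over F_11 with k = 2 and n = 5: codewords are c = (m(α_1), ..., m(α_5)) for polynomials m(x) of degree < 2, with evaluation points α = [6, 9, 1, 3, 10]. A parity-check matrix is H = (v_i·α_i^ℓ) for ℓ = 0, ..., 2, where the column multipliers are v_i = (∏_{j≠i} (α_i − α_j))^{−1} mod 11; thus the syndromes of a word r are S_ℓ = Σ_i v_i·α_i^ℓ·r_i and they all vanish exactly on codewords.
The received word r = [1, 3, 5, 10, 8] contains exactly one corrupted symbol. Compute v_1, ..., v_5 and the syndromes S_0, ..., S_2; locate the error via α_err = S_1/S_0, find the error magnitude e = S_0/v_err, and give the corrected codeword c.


S = (3, 8, 3), error at position 5, error magnitude e = 8, c = [1, 3, 5, 10, 0].

Step 1: column multipliers v_i = (∏_{j≠i}(α_i − α_j))^{−1} mod 11.
  i = 1 (α = 6): (6−9)(6−1)(6−3)(6−10) = (−3)·5·3·(−4) = 180 ≡ 4, so v_1 = 4^{−1} = 3 (mod 11).
  i = 2 (α = 9): (9−6)(9−1)(9−3)(9−10) = 3·8·6·(−1) = −144 ≡ 10, so v_2 = 10^{−1} = 10 (mod 11).
  i = 3 (α = 1): (1−6)(1−9)(1−3)(1−10) = (−5)·(−8)·(−2)·(−9) = 720 ≡ 5, so v_3 = 5^{−1} = 9 (mod 11).
  i = 4 (α = 3): (3−6)(3−9)(3−1)(3−10) = (−3)·(−6)·2·(−7) = −252 ≡ 1, so v_4 = 1^{−1} = 1 (mod 11).
  i = 5 (α = 10): (10−6)(10−9)(10−1)(10−3) = 4·1·9·7 = 252 ≡ 10, so v_5 = 10^{−1} = 10 (mod 11).
  v = [3, 10, 9, 1, 10].
Step 2: syndromes of r = [1, 3, 5, 10, 8] (all sums mod 11).
  S_0 = Σ v_i r_i = 3·1 + 10·3 + 9·5 + 1·10 + 10·8 = 168 ≡ 3.
  S_1 = Σ v_i α_i r_i = 3·6·1 + 10·9·3 + 9·1·5 + 1·3·10 + 10·10·8 = 1163 ≡ 8.
  α_i^2 mod 11 = [3, 4, 1, 9, 1].
  S_2 = Σ v_i α_i^2 r_i = 3·3·1 + 10·4·3 + 9·1·5 + 1·9·10 + 10·1·8 = 344 ≡ 3.
  S = (3, 8, 3) ≠ 0, so r is not a codeword (an error is present).
Step 3: locate the error. For a single error e at position i, S_ℓ = v_i·e·α_i^ℓ, so α_err = S_1/S_0.
  S_0^{−1} = 3^{−1} = 4 (mod 11), so α_err = 8·4 = 32 ≡ 10 = α_5. Error position i = 5.
  Consistency check: S_2/S_1 = 3·7 = 21 ≡ 10 = α_err ✓ (single-error assumption holds).
Step 4: error magnitude e = S_0/v_5 = S_0·∏_{j≠5}(α_5 − α_j) = 3·10 = 30 ≡ 8 (mod 11).
Step 5: correct position 5: c_5 = r_5 − e = 8 − 8 ≡ 0 (mod 11). Hence c = [1, 3, 5, 10, 0].
  Check: interpolating c through the α_i gives m(x) = 8 + 8·x (degree < 2) with m(α_i) = c_i for every i, so c is indeed a codeword.


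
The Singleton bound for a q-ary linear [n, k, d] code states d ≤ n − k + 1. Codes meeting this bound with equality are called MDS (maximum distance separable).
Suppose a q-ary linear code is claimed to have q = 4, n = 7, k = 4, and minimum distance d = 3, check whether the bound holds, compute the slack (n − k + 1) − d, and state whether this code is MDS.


Singleton RHS = n − k + 1 = 4, slack = 1, bound satisfied, not MDS.

Singleton bound: d ≤ n − k + 1.
Here n = 7, k = 4, so n − k + 1 = 4.
Given d = 3, check d ≤ 4: YES.
Slack = (n − k + 1) − d = 1.
The code is NOT MDS (slack = 1 > 0).
Description: the claimed parameters are [7, 4, 3]_4; such a code would be non-MDS.


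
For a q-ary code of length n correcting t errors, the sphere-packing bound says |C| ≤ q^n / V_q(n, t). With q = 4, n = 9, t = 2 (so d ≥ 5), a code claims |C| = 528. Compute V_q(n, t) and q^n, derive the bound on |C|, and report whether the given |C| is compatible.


V_q(n, t) = 352, q^n = 262144, Hamming bound = 744, |C| = 528 ≤ bound (satisfied).

Step 1: Compute V_q(n, t) = Σ_{j=0}^2 C(n, j) (q−1)^j.
  j = 0: C(9,0)·(3)^0 = 1·1 = 1.
  j = 1: C(9,1)·(3)^1 = 9·3 = 27.
  j = 2: C(9,2)·(3)^2 = 36·9 = 324.
  V_q(n, t) = 1 + 27 + 324 = 352.
Step 2: q^n = 4^9 = 262144.
Step 3: Hamming bound ⌊q^n / V_q(n,t)⌋ = ⌊262144/352⌋ = 744.
Step 4: Compare |C| = 528 to 744: satisfied.
The claimed |C| lies below the Hamming bound.


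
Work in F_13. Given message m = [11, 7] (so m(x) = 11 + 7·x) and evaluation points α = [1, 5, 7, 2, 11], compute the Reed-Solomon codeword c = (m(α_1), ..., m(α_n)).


c = [5, 7, 8, 12, 10]

Message polynomial: m(x) = 11 + 7·x (mod 13).
For each evaluation point α_i, compute m(α_i) mod 13:
  α_1 = 1: Horner steps 7 → 5, so m(1) = 5.
  α_2 = 5: Horner steps 7 → 7, so m(5) = 7.
  α_3 = 7: Horner steps 7 → 8, so m(7) = 8.
  α_4 = 2: Horner steps 7 → 12, so m(2) = 12.
  α_5 = 11: Horner steps 7 → 10, so m(11) = 10.
Codeword c = [5, 7, 8, 12, 10] ∈ F_13^5.


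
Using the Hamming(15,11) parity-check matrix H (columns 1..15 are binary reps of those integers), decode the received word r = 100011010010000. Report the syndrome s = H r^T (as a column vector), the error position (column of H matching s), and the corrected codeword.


s = (0, 0, 0, 1)^T, error position = 1, corrected codeword c = 000011010010000

Compute s = H r^T mod 2 one row at a time:
  s_1 = 1 + 0 + 0 + 1 + 0 + 0 + 0 + 0 = 2 ≡ 0 (mod 2).
  s_2 = 0 + 1 + 1 + 0 + 0 + 0 + 0 + 0 = 2 ≡ 0 (mod 2).
  s_3 = 0 + 0 + 1 + 0 + 0 + 1 + 0 + 0 = 2 ≡ 0 (mod 2).
  s_4 = 1 + 0 + 1 + 0 + 0 + 1 + 0 + 0 = 3 ≡ 1 (mod 2).
s = (0, 0, 0, 1)^T — this equals column 1 of H (binary 0001), so error is at position 1.
Correct: flip bit 1 of r = 100011010010000 to get c = 000011010010000.


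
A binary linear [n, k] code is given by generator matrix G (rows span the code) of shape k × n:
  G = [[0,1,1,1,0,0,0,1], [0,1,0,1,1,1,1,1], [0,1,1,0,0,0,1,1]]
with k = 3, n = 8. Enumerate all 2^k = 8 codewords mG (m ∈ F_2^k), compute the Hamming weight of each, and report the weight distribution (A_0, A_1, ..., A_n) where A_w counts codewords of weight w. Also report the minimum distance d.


Weight distribution: A_0 = 1, A_2 = 1, A_4 = 5, A_6 = 1. Minimum distance d = 2.

Enumerate all 2^3 = 8 messages m ∈ F_2^3.
For each, compute codeword c = mG in F_2^8, then tally its weight.
  m = 000 → c = 00000000, weight = 0.
  m = 100 → c = 01110001, weight = 4.
  m = 010 → c = 01011111, weight = 6.
  m = 110 → c = 00101110, weight = 4.
  m = 001 → c = 01100011, weight = 4.
  m = 101 → c = 00010010, weight = 2.
  m = 011 → c = 00111100, weight = 4.
  m = 111 → c = 01001101, weight = 4.
Tally weights:
  weight 0: 1 codewords.
  weight 2: 1 codewords.
  weight 4: 5 codewords.
  weight 6: 1 codewords.
Minimum distance d = smallest w > 0 with A_w > 0 = 2.
Sanity: Σ A_w = 8 = 2^3 = 8 ✓.


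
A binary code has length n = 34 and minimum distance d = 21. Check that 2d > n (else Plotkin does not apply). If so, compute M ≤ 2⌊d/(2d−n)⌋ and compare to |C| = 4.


Plotkin bound M ≤ 4; given |C| = 4 ≤ bound (satisfied).

Check applicability: 2d = 42, n = 34.
2d − n = 8 > 0, so Plotkin applies.
Compute d/(2d−n) = 21/8 ≈ 2.6250.
⌊d/(2d−n)⌋ = 2.
Plotkin bound: M ≤ 2·2 = 4.
Given |C| = 4, check: satisfied.
This |C| is at the Plotkin bound.


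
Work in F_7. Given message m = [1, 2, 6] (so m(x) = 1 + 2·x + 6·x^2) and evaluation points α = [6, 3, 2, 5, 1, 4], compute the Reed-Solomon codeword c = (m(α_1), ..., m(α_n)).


c = [5, 5, 1, 0, 2, 0]

Message polynomial: m(x) = 1 + 2·x + 6·x^2 (mod 7).
For each evaluation point α_i, compute m(α_i) mod 7:
  α_1 = 6: Horner steps 6 → 3 → 5, so m(6) = 5.
  α_2 = 3: Horner steps 6 → 6 → 5, so m(3) = 5.
  α_3 = 2: Horner steps 6 → 0 → 1, so m(2) = 1.
  α_4 = 5: Horner steps 6 → 4 → 0, so m(5) = 0.
  α_5 = 1: Horner steps 6 → 1 → 2, so m(1) = 2.
  α_6 = 4: Horner steps 6 → 5 → 0, so m(4) = 0.
Codeword c = [5, 5, 1, 0, 2, 0] ∈ F_7^6.


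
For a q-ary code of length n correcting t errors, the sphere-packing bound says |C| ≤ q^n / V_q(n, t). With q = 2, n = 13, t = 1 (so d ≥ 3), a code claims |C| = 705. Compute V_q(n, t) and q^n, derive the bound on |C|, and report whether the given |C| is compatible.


V_q(n, t) = 14, q^n = 8192, Hamming bound = 585, |C| = 705 > bound (violated).

Step 1: Compute V_q(n, t) = Σ_{j=0}^1 C(n, j) (q−1)^j.
  j = 0: C(13,0)·(1)^0 = 1·1 = 1.
  j = 1: C(13,1)·(1)^1 = 13·1 = 13.
  V_q(n, t) = 1 + 13 = 14.
Step 2: q^n = 2^13 = 8192.
Step 3: Hamming bound ⌊q^n / V_q(n,t)⌋ = ⌊8192/14⌋ = 585.
Step 4: Compare |C| = 705 to 585: violated.
The claimed |C| lies above the Hamming bound, so no 2-ary code of length 13 with d ≥ 3 can have 705 codewords.


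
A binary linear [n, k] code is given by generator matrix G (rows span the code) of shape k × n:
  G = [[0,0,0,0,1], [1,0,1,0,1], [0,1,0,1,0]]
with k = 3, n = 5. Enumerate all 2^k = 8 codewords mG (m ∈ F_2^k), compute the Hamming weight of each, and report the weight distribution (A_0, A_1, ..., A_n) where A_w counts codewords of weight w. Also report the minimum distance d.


Weight distribution: A_0 = 1, A_1 = 1, A_2 = 2, A_3 = 2, A_4 = 1, A_5 = 1. Minimum distance d = 1.

Enumerate all 2^3 = 8 messages m ∈ F_2^3.
For each, compute codeword c = mG in F_2^5, then tally its weight.
  m = 000 → c = 00000, weight = 0.
  m = 100 → c = 00001, weight = 1.
  m = 010 → c = 10101, weight = 3.
  m = 110 → c = 10100, weight = 2.
  m = 001 → c = 01010, weight = 2.
  m = 101 → c = 01011, weight = 3.
  m = 011 → c = 11111, weight = 5.
  m = 111 → c = 11110, weight = 4.
Tally weights:
  weight 0: 1 codewords.
  weight 1: 1 codewords.
  weight 2: 2 codewords.
  weight 3: 2 codewords.
  weight 4: 1 codewords.
  weight 5: 1 codewords.
Minimum distance d = smallest w > 0 with A_w > 0 = 1.
Sanity: Σ A_w = 8 = 2^3 = 8 ✓.


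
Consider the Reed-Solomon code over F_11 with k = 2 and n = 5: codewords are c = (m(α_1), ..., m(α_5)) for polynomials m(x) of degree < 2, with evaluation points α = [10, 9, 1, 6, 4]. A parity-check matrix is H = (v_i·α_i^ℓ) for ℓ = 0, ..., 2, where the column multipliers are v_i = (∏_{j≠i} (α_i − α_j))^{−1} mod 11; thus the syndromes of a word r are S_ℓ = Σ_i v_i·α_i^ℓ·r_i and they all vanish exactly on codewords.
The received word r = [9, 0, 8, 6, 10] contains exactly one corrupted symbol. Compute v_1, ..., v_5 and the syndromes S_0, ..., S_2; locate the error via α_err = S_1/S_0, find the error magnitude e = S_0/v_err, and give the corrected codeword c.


S = (7, 7, 7), error at position 3, error magnitude e = 3, c = [9, 0, 5, 6, 10].

Step 1: column multipliers v_i = (∏_{j≠i}(α_i − α_j))^{−1} mod 11.
  i = 1 (α = 10): (10−9)(10−1)(10−6)(10−4) = 1·9·4·6 = 216 ≡ 7, so v_1 = 7^{−1} = 8 (mod 11).
  i = 2 (α = 9): (9−10)(9−1)(9−6)(9−4) = (−1)·8·3·5 = −120 ≡ 1, so v_2 = 1^{−1} = 1 (mod 11).
  i = 3 (α = 1): (1−10)(1−9)(1−6)(1−4) = (−9)·(−8)·(−5)·(−3) = 1080 ≡ 2, so v_3 = 2^{−1} = 6 (mod 11).
  i = 4 (α = 6): (6−10)(6−9)(6−1)(6−4) = (−4)·(−3)·5·2 = 120 ≡ 10, so v_4 = 10^{−1} = 10 (mod 11).
  i = 5 (α = 4): (4−10)(4−9)(4−1)(4−6) = (−6)·(−5)·3·(−2) = −180 ≡ 7, so v_5 = 7^{−1} = 8 (mod 11).
  v = [8, 1, 6, 10, 8].
Step 2: syndromes of r = [9, 0, 8, 6, 10] (all sums mod 11).
  S_0 = Σ v_i r_i = 8·9 + 1·0 + 6·8 + 10·6 + 8·10 = 260 ≡ 7.
  S_1 = Σ v_i α_i r_i = 8·10·9 + 1·9·0 + 6·1·8 + 10·6·6 + 8·4·10 = 1448 ≡ 7.
  α_i^2 mod 11 = [1, 4, 1, 3, 5].
  S_2 = Σ v_i α_i^2 r_i = 8·1·9 + 1·4·0 + 6·1·8 + 10·3·6 + 8·5·10 = 700 ≡ 7.
  S = (7, 7, 7) ≠ 0, so r is not a codeword (an error is present).
Step 3: locate the error. For a single error e at position i, S_ℓ = v_i·e·α_i^ℓ, so α_err = S_1/S_0.
  S_0^{−1} = 7^{−1} = 8 (mod 11), so α_err = 7·8 = 56 ≡ 1 = α_3. Error position i = 3.
  Consistency check: S_2/S_1 = 7·8 = 56 ≡ 1 = α_err ✓ (single-error assumption holds).
Step 4: error magnitude e = S_0/v_3 = S_0·∏_{j≠3}(α_3 − α_j) = 7·2 = 14 ≡ 3 (mod 11).
Step 5: correct position 3: c_3 = r_3 − e = 8 − 3 ≡ 5 (mod 11). Hence c = [9, 0, 5, 6, 10].
  Check: interpolating c through the α_i gives m(x) = 7 + 9·x (degree < 2) with m(α_i) = c_i for every i, so c is indeed a codeword.


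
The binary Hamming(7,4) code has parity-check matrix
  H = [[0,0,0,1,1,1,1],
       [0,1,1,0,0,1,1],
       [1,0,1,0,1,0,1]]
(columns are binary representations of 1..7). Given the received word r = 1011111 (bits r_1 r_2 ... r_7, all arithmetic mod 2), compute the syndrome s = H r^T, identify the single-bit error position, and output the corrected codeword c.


s = (0, 1, 0)^T, error position = 2, corrected codeword c = 1111111

Compute s = H r^T mod 2 one row at a time:
  s_1 = 1 + 1 + 1 + 1 = 4 ≡ 0 (mod 2).
  s_2 = 0 + 1 + 1 + 1 = 3 ≡ 1 (mod 2).
  s_3 = 1 + 1 + 1 + 1 = 4 ≡ 0 (mod 2).
s = (0, 1, 0)^T — this equals column 2 of H (binary 010), so error is at position 2.
Correct: flip bit 2 of r = 1011111 to get c = 1111111.


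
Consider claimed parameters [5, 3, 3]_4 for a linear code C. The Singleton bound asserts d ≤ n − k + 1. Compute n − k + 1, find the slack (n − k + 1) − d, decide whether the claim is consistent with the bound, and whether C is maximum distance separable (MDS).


Singleton RHS = n − k + 1 = 3, slack = 0, bound satisfied, MDS.

Singleton bound: d ≤ n − k + 1.
Here n = 5, k = 3, so n − k + 1 = 3.
Given d = 3, check d ≤ 3: YES.
Slack = (n − k + 1) − d = 0.
The code is MDS (slack = 0).
Description: the claimed parameters are [5, 3, 3]_4; such a code would be MDS (meets Singleton bound).


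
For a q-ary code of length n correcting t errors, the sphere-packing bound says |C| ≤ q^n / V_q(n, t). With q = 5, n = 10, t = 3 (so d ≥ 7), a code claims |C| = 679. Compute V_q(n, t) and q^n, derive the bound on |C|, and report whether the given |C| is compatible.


V_q(n, t) = 8441, q^n = 9765625, Hamming bound = 1156, |C| = 679 ≤ bound (satisfied).

Step 1: Compute V_q(n, t) = Σ_{j=0}^3 C(n, j) (q−1)^j.
  j = 0: C(10,0)·(4)^0 = 1·1 = 1.
  j = 1: C(10,1)·(4)^1 = 10·4 = 40.
  j = 2: C(10,2)·(4)^2 = 45·16 = 720.
  j = 3: C(10,3)·(4)^3 = 120·64 = 7680.
  V_q(n, t) = 1 + 40 + 720 + 7680 = 8441.
Step 2: q^n = 5^10 = 9765625.
Step 3: Hamming bound ⌊q^n / V_q(n,t)⌋ = ⌊9765625/8441⌋ = 1156.
Step 4: Compare |C| = 679 to 1156: satisfied.
The claimed |C| lies below the Hamming bound.


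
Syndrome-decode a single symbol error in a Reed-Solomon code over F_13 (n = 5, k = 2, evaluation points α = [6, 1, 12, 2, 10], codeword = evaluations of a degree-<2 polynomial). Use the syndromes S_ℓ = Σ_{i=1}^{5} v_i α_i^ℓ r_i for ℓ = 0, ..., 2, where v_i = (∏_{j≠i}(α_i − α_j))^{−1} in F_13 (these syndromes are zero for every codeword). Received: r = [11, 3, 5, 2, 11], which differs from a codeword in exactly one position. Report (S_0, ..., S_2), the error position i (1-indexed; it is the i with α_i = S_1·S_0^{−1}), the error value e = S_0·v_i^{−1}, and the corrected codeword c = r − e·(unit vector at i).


S = (12, 3, 4), error at position 5, error magnitude e = 4, c = [11, 3, 5, 2, 7].

Step 1: column multipliers v_i = (∏_{j≠i}(α_i − α_j))^{−1} mod 13.
  i = 1 (α = 6): (6−1)(6−12)(6−2)(6−10) = 5·(−6)·4·(−4) = 480 ≡ 12, so v_1 = 12^{−1} = 12 (mod 13).
  i = 2 (α = 1): (1−6)(1−12)(1−2)(1−10) = (−5)·(−11)·(−1)·(−9) = 495 ≡ 1, so v_2 = 1^{−1} = 1 (mod 13).
  i = 3 (α = 12): (12−6)(12−1)(12−2)(12−10) = 6·11·10·2 = 1320 ≡ 7, so v_3 = 7^{−1} = 2 (mod 13).
  i = 4 (α = 2): (2−6)(2−1)(2−12)(2−10) = (−4)·1·(−10)·(−8) = −320 ≡ 5, so v_4 = 5^{−1} = 8 (mod 13).
  i = 5 (α = 10): (10−6)(10−1)(10−12)(10−2) = 4·9·(−2)·8 = −576 ≡ 9, so v_5 = 9^{−1} = 3 (mod 13).
  v = [12, 1, 2, 8, 3].
Step 2: syndromes of r = [11, 3, 5, 2, 11] (all sums mod 13).
  S_0 = Σ v_i r_i = 12·11 + 1·3 + 2·5 + 8·2 + 3·11 = 194 ≡ 12.
  S_1 = Σ v_i α_i r_i = 12·6·11 + 1·1·3 + 2·12·5 + 8·2·2 + 3·10·11 = 1277 ≡ 3.
  α_i^2 mod 13 = [10, 1, 1, 4, 9].
  S_2 = Σ v_i α_i^2 r_i = 12·10·11 + 1·1·3 + 2·1·5 + 8·4·2 + 3·9·11 = 1694 ≡ 4.
  S = (12, 3, 4) ≠ 0, so r is not a codeword (an error is present).
Step 3: locate the error. For a single error e at position i, S_ℓ = v_i·e·α_i^ℓ, so α_err = S_1/S_0.
  S_0^{−1} = 12^{−1} = 12 (mod 13), so α_err = 3·12 = 36 ≡ 10 = α_5. Error position i = 5.
  Consistency check: S_2/S_1 = 4·9 = 36 ≡ 10 = α_err ✓ (single-error assumption holds).
Step 4: error magnitude e = S_0/v_5 = S_0·∏_{j≠5}(α_5 − α_j) = 12·9 = 108 ≡ 4 (mod 13).
Step 5: correct position 5: c_5 = r_5 − e = 11 − 4 ≡ 7 (mod 13). Hence c = [11, 3, 5, 2, 7].
  Check: interpolating c through the α_i gives m(x) = 4 + 12·x (degree < 2) with m(α_i) = c_i for every i, so c is indeed a codeword.


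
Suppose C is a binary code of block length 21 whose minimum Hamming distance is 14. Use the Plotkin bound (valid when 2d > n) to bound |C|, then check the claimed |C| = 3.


Plotkin bound M ≤ 4; given |C| = 3 ≤ bound (satisfied).

Check applicability: 2d = 28, n = 21.
2d − n = 7 > 0, so Plotkin applies.
Compute d/(2d−n) = 14/7 ≈ 2.0000.
⌊d/(2d−n)⌋ = 2.
Plotkin bound: M ≤ 2·2 = 4.
Given |C| = 3, check: satisfied.
This |C| is below the Plotkin bound.


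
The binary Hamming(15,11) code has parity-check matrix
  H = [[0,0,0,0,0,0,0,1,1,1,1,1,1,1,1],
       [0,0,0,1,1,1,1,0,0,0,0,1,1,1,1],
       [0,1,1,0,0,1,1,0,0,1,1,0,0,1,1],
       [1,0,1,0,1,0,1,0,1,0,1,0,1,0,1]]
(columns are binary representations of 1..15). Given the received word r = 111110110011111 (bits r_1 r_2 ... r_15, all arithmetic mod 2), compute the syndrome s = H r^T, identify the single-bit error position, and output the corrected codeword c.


s = (0, 1, 0, 1)^T, error position = 5, corrected codeword c = 111100110011111

Compute s = H r^T mod 2 one row at a time:
  s_1 = 1 + 0 + 0 + 1 + 1 + 1 + 1 + 1 = 6 ≡ 0 (mod 2).
  s_2 = 1 + 1 + 0 + 1 + 1 + 1 + 1 + 1 = 7 ≡ 1 (mod 2).
  s_3 = 1 + 1 + 0 + 1 + 0 + 1 + 1 + 1 = 6 ≡ 0 (mod 2).
  s_4 = 1 + 1 + 1 + 1 + 0 + 1 + 1 + 1 = 7 ≡ 1 (mod 2).
s = (0, 1, 0, 1)^T — this equals column 5 of H (binary 0101), so error is at position 5.
Correct: flip bit 5 of r = 111110110011111 to get c = 111100110011111.


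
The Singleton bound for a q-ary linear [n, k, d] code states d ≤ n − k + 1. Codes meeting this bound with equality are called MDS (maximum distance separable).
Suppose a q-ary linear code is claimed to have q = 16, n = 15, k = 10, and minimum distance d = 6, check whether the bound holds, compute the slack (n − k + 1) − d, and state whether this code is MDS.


Singleton RHS = n − k + 1 = 6, slack = 0, bound satisfied, MDS.

Singleton bound: d ≤ n − k + 1.
Here n = 15, k = 10, so n − k + 1 = 6.
Given d = 6, check d ≤ 6: YES.
Slack = (n − k + 1) − d = 0.
The code is MDS (slack = 0).
Description: the claimed parameters are [15, 10, 6]_16; such a code would be MDS (meets Singleton bound).


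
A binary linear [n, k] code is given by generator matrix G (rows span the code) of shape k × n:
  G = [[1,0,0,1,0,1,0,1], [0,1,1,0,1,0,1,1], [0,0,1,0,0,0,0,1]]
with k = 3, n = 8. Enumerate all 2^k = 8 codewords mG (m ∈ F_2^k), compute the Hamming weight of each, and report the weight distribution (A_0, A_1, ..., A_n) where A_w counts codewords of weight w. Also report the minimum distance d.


Weight distribution: A_0 = 1, A_2 = 1, A_3 = 1, A_4 = 2, A_5 = 1, A_7 = 2. Minimum distance d = 2.

Enumerate all 2^3 = 8 messages m ∈ F_2^3.
For each, compute codeword c = mG in F_2^8, then tally its weight.
  m = 000 → c = 00000000, weight = 0.
  m = 100 → c = 10010101, weight = 4.
  m = 010 → c = 01101011, weight = 5.
  m = 110 → c = 11111110, weight = 7.
  m = 001 → c = 00100001, weight = 2.
  m = 101 → c = 10110100, weight = 4.
  m = 011 → c = 01001010, weight = 3.
  m = 111 → c = 11011111, weight = 7.
Tally weights:
  weight 0: 1 codewords.
  weight 2: 1 codewords.
  weight 3: 1 codewords.
  weight 4: 2 codewords.
  weight 5: 1 codewords.
  weight 7: 2 codewords.
Minimum distance d = smallest w > 0 with A_w > 0 = 2.
Sanity: Σ A_w = 8 = 2^3 = 8 ✓.


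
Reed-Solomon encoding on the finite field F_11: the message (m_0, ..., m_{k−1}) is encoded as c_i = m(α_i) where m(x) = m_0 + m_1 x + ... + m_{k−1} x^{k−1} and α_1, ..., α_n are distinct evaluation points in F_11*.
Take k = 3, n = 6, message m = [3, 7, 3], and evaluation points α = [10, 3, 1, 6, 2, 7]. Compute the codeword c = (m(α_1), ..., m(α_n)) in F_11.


c = [10, 7, 2, 10, 7, 1]

Message polynomial: m(x) = 3 + 7·x + 3·x^2 (mod 11).
For each evaluation point α_i, compute m(α_i) mod 11:
  α_1 = 10: Horner steps 3 → 4 → 10, so m(10) = 10.
  α_2 = 3: Horner steps 3 → 5 → 7, so m(3) = 7.
  α_3 = 1: Horner steps 3 → 10 → 2, so m(1) = 2.
  α_4 = 6: Horner steps 3 → 3 → 10, so m(6) = 10.
  α_5 = 2: Horner steps 3 → 2 → 7, so m(2) = 7.
  α_6 = 7: Horner steps 3 → 6 → 1, so m(7) = 1.
Codeword c = [10, 7, 2, 10, 7, 1] ∈ F_11^6.


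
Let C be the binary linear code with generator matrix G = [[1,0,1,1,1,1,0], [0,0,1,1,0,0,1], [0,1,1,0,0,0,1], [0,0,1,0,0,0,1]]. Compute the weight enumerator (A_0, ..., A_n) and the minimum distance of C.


Weight distribution: A_0 = 1, A_1 = 2, A_2 = 2, A_3 = 2, A_4 = 3, A_5 = 4, A_6 = 2. Minimum distance d = 1.

Enumerate all 2^4 = 16 messages m ∈ F_2^4.
For each, compute codeword c = mG in F_2^7, then tally its weight.
  m = 0000 → c = 0000000, weight = 0.
  m = 1000 → c = 1011110, weight = 5.
  m = 0100 → c = 0011001, weight = 3.
  m = 1100 → c = 1000111, weight = 4.
  m = 0010 → c = 0110001, weight = 3.
  m = 1010 → c = 1101111, weight = 6.
  m = 0110 → c = 0101000, weight = 2.
  m = 1110 → c = 1110110, weight = 5.
  m = 0001 → c = 0010001, weight = 2.
  m = 1001 → c = 1001111, weight = 5.
  m = 0101 → c = 0001000, weight = 1.
  m = 1101 → c = 1010110, weight = 4.
  m = 0011 → c = 0100000, weight = 1.
  m = 1011 → c = 1111110, weight = 6.
  m = 0111 → c = 0111001, weight = 4.
  m = 1111 → c = 1100111, weight = 5.
Tally weights:
  weight 0: 1 codewords.
  weight 1: 2 codewords.
  weight 2: 2 codewords.
  weight 3: 2 codewords.
  weight 4: 3 codewords.
  weight 5: 4 codewords.
  weight 6: 2 codewords.
Minimum distance d = smallest w > 0 with A_w > 0 = 1.
Sanity: Σ A_w = 16 = 2^4 = 16 ✓.


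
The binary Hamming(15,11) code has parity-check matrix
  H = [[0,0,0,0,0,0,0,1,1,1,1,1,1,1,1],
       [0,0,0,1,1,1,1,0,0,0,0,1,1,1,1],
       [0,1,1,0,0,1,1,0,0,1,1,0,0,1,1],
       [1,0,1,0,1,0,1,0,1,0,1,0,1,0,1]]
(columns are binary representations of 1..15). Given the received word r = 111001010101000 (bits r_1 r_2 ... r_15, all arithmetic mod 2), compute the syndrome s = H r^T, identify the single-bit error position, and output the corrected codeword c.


s = (1, 0, 0, 0)^T, error position = 8, corrected codeword c = 111001000101000

Compute s = H r^T mod 2 one row at a time:
  s_1 = 1 + 0 + 1 + 0 + 1 + 0 + 0 + 0 = 3 ≡ 1 (mod 2).
  s_2 = 0 + 0 + 1 + 0 + 1 + 0 + 0 + 0 = 2 ≡ 0 (mod 2).
  s_3 = 1 + 1 + 1 + 0 + 1 + 0 + 0 + 0 = 4 ≡ 0 (mod 2).
  s_4 = 1 + 1 + 0 + 0 + 0 + 0 + 0 + 0 = 2 ≡ 0 (mod 2).
s = (1, 0, 0, 0)^T — this equals column 8 of H (binary 1000), so error is at position 8.
Correct: flip bit 8 of r = 111001010101000 to get c = 111001000101000.


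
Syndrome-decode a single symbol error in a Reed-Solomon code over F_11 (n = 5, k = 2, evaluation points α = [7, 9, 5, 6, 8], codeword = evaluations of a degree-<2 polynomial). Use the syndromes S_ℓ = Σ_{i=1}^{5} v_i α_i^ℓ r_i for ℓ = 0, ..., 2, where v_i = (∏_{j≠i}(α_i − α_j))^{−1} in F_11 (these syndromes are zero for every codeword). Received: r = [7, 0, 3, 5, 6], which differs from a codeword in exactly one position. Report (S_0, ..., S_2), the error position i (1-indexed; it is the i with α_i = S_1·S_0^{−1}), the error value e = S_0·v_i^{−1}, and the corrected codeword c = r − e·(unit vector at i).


S = (6, 4, 10), error at position 5, error magnitude e = 8, c = [7, 0, 3, 5, 9].

Step 1: column multipliers v_i = (∏_{j≠i}(α_i − α_j))^{−1} mod 11.
  i = 1 (α = 7): (7−9)(7−5)(7−6)(7−8) = (−2)·2·1·(−1) = 4 ≡ 4, so v_1 = 4^{−1} = 3 (mod 11).
  i = 2 (α = 9): (9−7)(9−5)(9−6)(9−8) = 2·4·3·1 = 24 ≡ 2, so v_2 = 2^{−1} = 6 (mod 11).
  i = 3 (α = 5): (5−7)(5−9)(5−6)(5−8) = (−2)·(−4)·(−1)·(−3) = 24 ≡ 2, so v_3 = 2^{−1} = 6 (mod 11).
  i = 4 (α = 6): (6−7)(6−9)(6−5)(6−8) = (−1)·(−3)·1·(−2) = −6 ≡ 5, so v_4 = 5^{−1} = 9 (mod 11).
  i = 5 (α = 8): (8−7)(8−9)(8−5)(8−6) = 1·(−1)·3·2 = −6 ≡ 5, so v_5 = 5^{−1} = 9 (mod 11).
  v = [3, 6, 6, 9, 9].
Step 2: syndromes of r = [7, 0, 3, 5, 6] (all sums mod 11).
  S_0 = Σ v_i r_i = 3·7 + 6·0 + 6·3 + 9·5 + 9·6 = 138 ≡ 6.
  S_1 = Σ v_i α_i r_i = 3·7·7 + 6·9·0 + 6·5·3 + 9·6·5 + 9·8·6 = 939 ≡ 4.
  α_i^2 mod 11 = [5, 4, 3, 3, 9].
  S_2 = Σ v_i α_i^2 r_i = 3·5·7 + 6·4·0 + 6·3·3 + 9·3·5 + 9·9·6 = 780 ≡ 10.
  S = (6, 4, 10) ≠ 0, so r is not a codeword (an error is present).
Step 3: locate the error. For a single error e at position i, S_ℓ = v_i·e·α_i^ℓ, so α_err = S_1/S_0.
  S_0^{−1} = 6^{−1} = 2 (mod 11), so α_err = 4·2 = 8 ≡ 8 = α_5. Error position i = 5.
  Consistency check: S_2/S_1 = 10·3 = 30 ≡ 8 = α_err ✓ (single-error assumption holds).
Step 4: error magnitude e = S_0/v_5 = S_0·∏_{j≠5}(α_5 − α_j) = 6·5 = 30 ≡ 8 (mod 11).
Step 5: correct position 5: c_5 = r_5 − e = 6 − 8 ≡ 9 (mod 11). Hence c = [7, 0, 3, 5, 9].
  Check: interpolating c through the α_i gives m(x) = 4 + 2·x (degree < 2) with m(α_i) = c_i for every i, so c is indeed a codeword.


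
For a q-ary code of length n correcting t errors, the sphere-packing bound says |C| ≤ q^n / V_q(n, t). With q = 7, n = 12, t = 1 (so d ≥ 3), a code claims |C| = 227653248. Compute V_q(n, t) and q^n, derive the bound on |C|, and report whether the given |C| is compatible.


V_q(n, t) = 73, q^n = 13841287201, Hamming bound = 189606673, |C| = 227653248 > bound (violated).

Step 1: Compute V_q(n, t) = Σ_{j=0}^1 C(n, j) (q−1)^j.
  j = 0: C(12,0)·(6)^0 = 1·1 = 1.
  j = 1: C(12,1)·(6)^1 = 12·6 = 72.
  V_q(n, t) = 1 + 72 = 73.
Step 2: q^n = 7^12 = 13841287201.
Step 3: Hamming bound ⌊q^n / V_q(n,t)⌋ = ⌊13841287201/73⌋ = 189606673.
Step 4: Compare |C| = 227653248 to 189606673: violated.
The claimed |C| lies above the Hamming bound, so no 7-ary code of length 12 with d ≥ 3 can have 227653248 codewords.


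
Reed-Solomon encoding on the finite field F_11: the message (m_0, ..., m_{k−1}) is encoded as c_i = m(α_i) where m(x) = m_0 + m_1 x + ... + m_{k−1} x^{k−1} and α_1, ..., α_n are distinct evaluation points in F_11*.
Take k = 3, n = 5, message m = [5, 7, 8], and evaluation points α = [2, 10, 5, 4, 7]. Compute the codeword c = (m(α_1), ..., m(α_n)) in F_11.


c = [7, 6, 9, 7, 6]

Message polynomial: m(x) = 5 + 7·x + 8·x^2 (mod 11).
For each evaluation point α_i, compute m(α_i) mod 11:
  α_1 = 2: Horner steps 8 → 1 → 7, so m(2) = 7.
  α_2 = 10: Horner steps 8 → 10 → 6, so m(10) = 6.
  α_3 = 5: Horner steps 8 → 3 → 9, so m(5) = 9.
  α_4 = 4: Horner steps 8 → 6 → 7, so m(4) = 7.
  α_5 = 7: Horner steps 8 → 8 → 6, so m(7) = 6.
Codeword c = [7, 6, 9, 7, 6] ∈ F_11^5.


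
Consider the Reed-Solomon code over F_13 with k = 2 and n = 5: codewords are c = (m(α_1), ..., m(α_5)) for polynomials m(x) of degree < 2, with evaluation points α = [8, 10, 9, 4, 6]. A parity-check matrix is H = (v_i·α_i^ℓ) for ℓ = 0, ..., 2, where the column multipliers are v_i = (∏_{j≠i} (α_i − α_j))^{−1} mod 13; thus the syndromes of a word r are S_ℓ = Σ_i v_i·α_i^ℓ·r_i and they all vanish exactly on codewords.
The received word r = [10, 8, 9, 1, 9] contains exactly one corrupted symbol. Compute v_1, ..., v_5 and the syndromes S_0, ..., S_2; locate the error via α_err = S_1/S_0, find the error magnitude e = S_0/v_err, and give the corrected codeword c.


S = (9, 2, 12), error at position 5, error magnitude e = 10, c = [10, 8, 9, 1, 12].

Step 1: column multipliers v_i = (∏_{j≠i}(α_i − α_j))^{−1} mod 13.
  i = 1 (α = 8): (8−10)(8−9)(8−4)(8−6) = (−2)·(−1)·4·2 = 16 ≡ 3, so v_1 = 3^{−1} = 9 (mod 13).
  i = 2 (α = 10): (10−8)(10−9)(10−4)(10−6) = 2·1·6·4 = 48 ≡ 9, so v_2 = 9^{−1} = 3 (mod 13).
  i = 3 (α = 9): (9−8)(9−10)(9−4)(9−6) = 1·(−1)·5·3 = −15 ≡ 11, so v_3 = 11^{−1} = 6 (mod 13).
  i = 4 (α = 4): (4−8)(4−10)(4−9)(4−6) = (−4)·(−6)·(−5)·(−2) = 240 ≡ 6, so v_4 = 6^{−1} = 11 (mod 13).
  i = 5 (α = 6): (6−8)(6−10)(6−9)(6−4) = (−2)·(−4)·(−3)·2 = −48 ≡ 4, so v_5 = 4^{−1} = 10 (mod 13).
  v = [9, 3, 6, 11, 10].
Step 2: syndromes of r = [10, 8, 9, 1, 9] (all sums mod 13).
  S_0 = Σ v_i r_i = 9·10 + 3·8 + 6·9 + 11·1 + 10·9 = 269 ≡ 9.
  S_1 = Σ v_i α_i r_i = 9·8·10 + 3·10·8 + 6·9·9 + 11·4·1 + 10·6·9 = 2030 ≡ 2.
  α_i^2 mod 13 = [12, 9, 3, 3, 10].
  S_2 = Σ v_i α_i^2 r_i = 9·12·10 + 3·9·8 + 6·3·9 + 11·3·1 + 10·10·9 = 2391 ≡ 12.
  S = (9, 2, 12) ≠ 0, so r is not a codeword (an error is present).
Step 3: locate the error. For a single error e at position i, S_ℓ = v_i·e·α_i^ℓ, so α_err = S_1/S_0.
  S_0^{−1} = 9^{−1} = 3 (mod 13), so α_err = 2·3 = 6 ≡ 6 = α_5. Error position i = 5.
  Consistency check: S_2/S_1 = 12·7 = 84 ≡ 6 = α_err ✓ (single-error assumption holds).
Step 4: error magnitude e = S_0/v_5 = S_0·∏_{j≠5}(α_5 − α_j) = 9·4 = 36 ≡ 10 (mod 13).
Step 5: correct position 5: c_5 = r_5 − e = 9 − 10 ≡ 12 (mod 13). Hence c = [10, 8, 9, 1, 12].
  Check: interpolating c through the α_i gives m(x) = 5 + 12·x (degree < 2) with m(α_i) = c_i for every i, so c is indeed a codeword.


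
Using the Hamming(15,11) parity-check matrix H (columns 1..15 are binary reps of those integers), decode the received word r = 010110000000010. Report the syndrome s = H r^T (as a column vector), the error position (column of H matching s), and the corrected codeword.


s = (1, 1, 0, 1)^T, error position = 13, corrected codeword c = 010110000000110

Compute s = H r^T mod 2 one row at a time:
  s_1 = 0 + 0 + 0 + 0 + 0 + 0 + 1 + 0 = 1 ≡ 1 (mod 2).
  s_2 = 1 + 1 + 0 + 0 + 0 + 0 + 1 + 0 = 3 ≡ 1 (mod 2).
  s_3 = 1 + 0 + 0 + 0 + 0 + 0 + 1 + 0 = 2 ≡ 0 (mod 2).
  s_4 = 0 + 0 + 1 + 0 + 0 + 0 + 0 + 0 = 1 ≡ 1 (mod 2).
s = (1, 1, 0, 1)^T — this equals column 13 of H (binary 1101), so error is at position 13.
Correct: flip bit 13 of r = 010110000000010 to get c = 010110000000110.


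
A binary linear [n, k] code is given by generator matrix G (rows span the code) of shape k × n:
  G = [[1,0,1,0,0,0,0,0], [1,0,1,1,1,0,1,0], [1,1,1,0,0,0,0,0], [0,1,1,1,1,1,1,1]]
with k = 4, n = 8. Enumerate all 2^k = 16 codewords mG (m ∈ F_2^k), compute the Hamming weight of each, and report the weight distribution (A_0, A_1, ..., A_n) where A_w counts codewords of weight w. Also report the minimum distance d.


Weight distribution: A_0 = 1, A_1 = 1, A_2 = 1, A_3 = 4, A_4 = 3, A_5 = 1, A_6 = 3, A_7 = 2. Minimum distance d = 1.

Enumerate all 2^4 = 16 messages m ∈ F_2^4.
For each, compute codeword c = mG in F_2^8, then tally its weight.
  m = 0000 → c = 00000000, weight = 0.
  m = 1000 → c = 10100000, weight = 2.
  m = 0100 → c = 10111010, weight = 5.
  m = 1100 → c = 00011010, weight = 3.
  m = 0010 → c = 11100000, weight = 3.
  m = 1010 → c = 01000000, weight = 1.
  m = 0110 → c = 01011010, weight = 4.
  m = 1110 → c = 11111010, weight = 6.
  m = 0001 → c = 01111111, weight = 7.
  m = 1001 → c = 11011111, weight = 7.
  m = 0101 → c = 11000101, weight = 4.
  m = 1101 → c = 01100101, weight = 4.
  m = 0011 → c = 10011111, weight = 6.
  m = 1011 → c = 00111111, weight = 6.
  m = 0111 → c = 00100101, weight = 3.
  m = 1111 → c = 10000101, weight = 3.
Tally weights:
  weight 0: 1 codewords.
  weight 1: 1 codewords.
  weight 2: 1 codewords.
  weight 3: 4 codewords.
  weight 4: 3 codewords.
  weight 5: 1 codewords.
  weight 6: 3 codewords.
  weight 7: 2 codewords.
Minimum distance d = smallest w > 0 with A_w > 0 = 1.
Sanity: Σ A_w = 16 = 2^4 = 16 ✓.


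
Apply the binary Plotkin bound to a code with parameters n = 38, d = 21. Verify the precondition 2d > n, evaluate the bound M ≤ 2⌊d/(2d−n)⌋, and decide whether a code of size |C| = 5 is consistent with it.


Plotkin bound M ≤ 10; given |C| = 5 ≤ bound (satisfied).

Check applicability: 2d = 42, n = 38.
2d − n = 4 > 0, so Plotkin applies.
Compute d/(2d−n) = 21/4 ≈ 5.2500.
⌊d/(2d−n)⌋ = 5.
Plotkin bound: M ≤ 2·5 = 10.
Given |C| = 5, check: satisfied.
This |C| is below the Plotkin bound.


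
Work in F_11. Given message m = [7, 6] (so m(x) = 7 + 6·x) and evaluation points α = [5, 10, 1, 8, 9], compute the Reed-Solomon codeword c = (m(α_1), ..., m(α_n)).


c = [4, 1, 2, 0, 6]

Message polynomial: m(x) = 7 + 6·x (mod 11).
For each evaluation point α_i, compute m(α_i) mod 11:
  α_1 = 5: Horner steps 6 → 4, so m(5) = 4.
  α_2 = 10: Horner steps 6 → 1, so m(10) = 1.
  α_3 = 1: Horner steps 6 → 2, so m(1) = 2.
  α_4 = 8: Horner steps 6 → 0, so m(8) = 0.
  α_5 = 9: Horner steps 6 → 6, so m(9) = 6.
Codeword c = [4, 1, 2, 0, 6] ∈ F_11^5.


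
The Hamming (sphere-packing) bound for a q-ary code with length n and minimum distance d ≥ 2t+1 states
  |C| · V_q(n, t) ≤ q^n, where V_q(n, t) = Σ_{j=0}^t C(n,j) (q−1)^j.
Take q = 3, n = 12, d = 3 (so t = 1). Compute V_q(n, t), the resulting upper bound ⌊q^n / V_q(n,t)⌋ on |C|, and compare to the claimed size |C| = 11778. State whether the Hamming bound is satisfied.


V_q(n, t) = 25, q^n = 531441, Hamming bound = 21257, |C| = 11778 ≤ bound (satisfied).

Step 1: Compute V_q(n, t) = Σ_{j=0}^1 C(n, j) (q−1)^j.
  j = 0: C(12,0)·(2)^0 = 1·1 = 1.
  j = 1: C(12,1)·(2)^1 = 12·2 = 24.
  V_q(n, t) = 1 + 24 = 25.
Step 2: q^n = 3^12 = 531441.
Step 3: Hamming bound ⌊q^n / V_q(n,t)⌋ = ⌊531441/25⌋ = 21257.
Step 4: Compare |C| = 11778 to 21257: satisfied.
The claimed |C| lies below the Hamming bound.
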